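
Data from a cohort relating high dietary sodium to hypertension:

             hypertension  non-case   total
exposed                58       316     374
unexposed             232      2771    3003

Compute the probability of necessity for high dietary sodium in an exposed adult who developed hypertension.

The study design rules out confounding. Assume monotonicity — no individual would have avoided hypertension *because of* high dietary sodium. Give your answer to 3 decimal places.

p₁ = P(outcome | exposed) = 58/374 = 0.15508
p₀ = P(outcome | unexposed) = 232/3003 = 0.077256
Under exogeneity and monotonicity, PN = (p₁ − p₀)/p₁.
PN = (0.15508 − 0.077256) / 0.15508 ≈ 0.5018

PN ≈ 0.502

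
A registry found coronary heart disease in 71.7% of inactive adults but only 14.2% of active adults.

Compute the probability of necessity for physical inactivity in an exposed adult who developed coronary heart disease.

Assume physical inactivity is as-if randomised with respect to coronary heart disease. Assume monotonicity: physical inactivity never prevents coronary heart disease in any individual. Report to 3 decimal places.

p₁ = 0.717, p₀ = 0.142.
Under exogeneity and monotonicity, PN = (p₁ − p₀) / p₁.
PN = (0.717 − 0.142) / 0.717 = 0.575 / 0.717 ≈ 0.8020

PN ≈ 0.802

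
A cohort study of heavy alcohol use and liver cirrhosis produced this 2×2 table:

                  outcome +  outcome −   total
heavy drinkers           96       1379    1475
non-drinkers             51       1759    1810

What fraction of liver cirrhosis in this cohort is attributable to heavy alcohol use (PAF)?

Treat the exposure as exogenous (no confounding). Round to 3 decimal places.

PAF ≈ 0.370

p₁ = P(outcome | exposed) = 96/1475 = 0.065085
p₀ = P(outcome | unexposed) = 51/1810 = 0.028177
Exposure prevalence π = 1475/3285 = 0.44901; overall risk P(Y=1) = 0.044749.
Under exogeneity, PAF = [P(Y=1) − p₀]/P(Y=1).
PAF = (0.044749 − 0.028177) / 0.044749 ≈ 0.3703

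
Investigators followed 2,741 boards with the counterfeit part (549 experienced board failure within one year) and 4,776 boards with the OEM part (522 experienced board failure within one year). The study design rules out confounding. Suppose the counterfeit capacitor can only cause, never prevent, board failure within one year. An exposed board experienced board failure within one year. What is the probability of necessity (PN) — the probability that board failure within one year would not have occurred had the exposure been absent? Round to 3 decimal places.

PN ≈ 0.454

p₁ = P(outcome | exposed) = 549/2741 = 0.20029
p₀ = P(outcome | unexposed) = 522/4776 = 0.1093
Under exogeneity and monotonicity, PN = (p₁ − p₀) / p₁.
PN = (0.20029 − 0.1093) / 0.20029 = 0.090995 / 0.20029 ≈ 0.4543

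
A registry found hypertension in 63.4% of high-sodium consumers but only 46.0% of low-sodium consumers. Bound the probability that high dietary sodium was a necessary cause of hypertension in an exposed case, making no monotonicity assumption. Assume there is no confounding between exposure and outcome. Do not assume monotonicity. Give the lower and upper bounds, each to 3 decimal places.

0.274 ≤ PN ≤ 0.852

p₁ = 0.634, p₀ = 0.46.
Under exogeneity alone the bounds on PN are max{0,(p₁−p₀)/p₁} ≤ PN ≤ min{1,(1−p₀)/p₁}.
  lower = (p₁ − p₀)/p₁ = 0.174 / 0.634 ≈ 0.2744
  upper = min{1, (1 − p₀)/p₁} = 0.54 / 0.634 ≈ 0.8517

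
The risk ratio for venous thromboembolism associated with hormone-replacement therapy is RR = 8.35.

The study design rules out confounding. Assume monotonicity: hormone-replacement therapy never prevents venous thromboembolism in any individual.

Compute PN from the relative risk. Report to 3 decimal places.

PN ≈ 0.880

Under exogeneity and monotonicity, PN = (RR − 1) / RR = 1 − 1/RR.
PN = (8.35 − 1) / 8.35 = 7.35 / 8.35 ≈ 0.8802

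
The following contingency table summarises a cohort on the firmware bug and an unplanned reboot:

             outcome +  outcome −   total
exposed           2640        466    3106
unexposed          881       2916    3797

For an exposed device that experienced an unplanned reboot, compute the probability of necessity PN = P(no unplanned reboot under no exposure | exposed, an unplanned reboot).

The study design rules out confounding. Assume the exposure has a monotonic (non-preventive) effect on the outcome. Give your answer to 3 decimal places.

PN ≈ 0.727

p₁ = P(outcome | exposed) = 2640/3106 = 0.84997
p₀ = P(outcome | unexposed) = 881/3797 = 0.23203
Under exogeneity and monotonicity, PN = (p₁ − p₀) / p₁.
PN = (0.84997 − 0.23203) / 0.84997 = 0.61794 / 0.84997 ≈ 0.7270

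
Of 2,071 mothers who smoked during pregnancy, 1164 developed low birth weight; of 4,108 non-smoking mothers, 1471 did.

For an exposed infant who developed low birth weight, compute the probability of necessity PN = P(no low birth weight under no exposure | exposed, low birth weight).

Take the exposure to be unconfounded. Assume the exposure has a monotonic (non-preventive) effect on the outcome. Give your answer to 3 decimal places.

p₁ = P(outcome | exposed) = 1164/2071 = 0.56205
p₀ = P(outcome | unexposed) = 1471/4108 = 0.35808
Under exogeneity and monotonicity, PN = (p₁ − p₀) / p₁.
PN = (0.56205 − 0.35808) / 0.56205 = 0.20397 / 0.56205 ≈ 0.3629

PN ≈ 0.363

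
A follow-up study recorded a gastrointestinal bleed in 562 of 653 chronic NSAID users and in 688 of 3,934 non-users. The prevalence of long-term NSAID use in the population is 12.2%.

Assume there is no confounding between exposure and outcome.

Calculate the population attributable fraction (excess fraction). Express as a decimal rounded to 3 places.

p₁ = P(outcome | exposed) = 562/653 = 0.86064
p₀ = P(outcome | unexposed) = 688/3934 = 0.17489
Overall risk P(Y=1) = π·p₁ + (1−π)·p₀ = 0.122×0.86064 + 0.878×0.17489 = 0.25855.
Under exogeneity, PAF = [P(Y=1) − p₀] / P(Y=1).
PAF = (0.25855 − 0.17489) / 0.25855 ≈ 0.3236

PAF ≈ 0.324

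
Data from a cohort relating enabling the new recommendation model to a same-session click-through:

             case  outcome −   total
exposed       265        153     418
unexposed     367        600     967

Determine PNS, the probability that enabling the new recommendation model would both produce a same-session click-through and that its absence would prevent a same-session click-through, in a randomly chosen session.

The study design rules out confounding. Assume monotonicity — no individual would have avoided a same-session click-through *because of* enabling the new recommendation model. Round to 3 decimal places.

PNS ≈ 0.254

p₁ = P(outcome | exposed) = 265/418 = 0.63397
p₀ = P(outcome | unexposed) = 367/967 = 0.37952
Under exogeneity and monotonicity, PNS = p₁ − p₀.
PNS = 0.63397 − 0.37952 = 0.25445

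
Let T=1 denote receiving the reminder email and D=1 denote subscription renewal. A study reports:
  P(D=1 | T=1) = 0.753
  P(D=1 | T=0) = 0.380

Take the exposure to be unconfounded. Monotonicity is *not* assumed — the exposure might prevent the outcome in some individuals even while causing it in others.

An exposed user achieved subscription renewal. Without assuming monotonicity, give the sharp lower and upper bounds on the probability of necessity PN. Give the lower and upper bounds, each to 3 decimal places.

0.495 ≤ PN ≤ 0.823

Let p₁ = 0.753, p₀ = 0.38.
Under exogeneity alone the bounds on PN are max{0,(p₁−p₀)/p₁} ≤ PN ≤ min{1,(1−p₀)/p₁}.
  lower = (p₁ − p₀)/p₁ = 0.373 / 0.753 ≈ 0.4954
  upper = min{1, (1 − p₀)/p₁} = 0.62 / 0.753 ≈ 0.8234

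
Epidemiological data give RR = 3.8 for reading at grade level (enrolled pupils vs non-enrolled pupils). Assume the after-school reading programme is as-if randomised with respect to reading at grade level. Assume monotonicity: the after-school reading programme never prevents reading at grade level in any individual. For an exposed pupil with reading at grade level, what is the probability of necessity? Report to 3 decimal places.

PN ≈ 0.737

Under exogeneity and monotonicity, PN = (RR − 1) / RR = 1 − 1/RR.
PN = (3.8 − 1) / 3.8 = 2.8 / 3.8 ≈ 0.7368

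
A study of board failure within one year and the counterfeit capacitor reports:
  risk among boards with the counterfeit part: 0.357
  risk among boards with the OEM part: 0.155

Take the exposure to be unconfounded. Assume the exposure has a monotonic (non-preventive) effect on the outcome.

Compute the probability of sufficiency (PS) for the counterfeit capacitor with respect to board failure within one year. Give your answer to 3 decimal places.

Let p₁ = 0.357, p₀ = 0.155.
Under exogeneity and monotonicity, PS = (p₁ − p₀) / (1 − p₀).
PS = (0.357 − 0.155) / (1 − 0.155) = 0.202 / 0.845 ≈ 0.2391

PS ≈ 0.239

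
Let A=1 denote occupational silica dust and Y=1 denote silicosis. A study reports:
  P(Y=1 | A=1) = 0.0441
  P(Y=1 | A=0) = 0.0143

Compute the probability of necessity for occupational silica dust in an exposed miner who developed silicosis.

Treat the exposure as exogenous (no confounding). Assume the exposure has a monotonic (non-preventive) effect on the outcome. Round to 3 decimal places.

PN ≈ 0.676

Let p₁ = 0.0441, p₀ = 0.0143.
Under exogeneity and monotonicity, PN = (p₁ − p₀) / p₁.
PN = (0.0441 − 0.0143) / 0.0441 = 0.0298 / 0.0441 ≈ 0.6757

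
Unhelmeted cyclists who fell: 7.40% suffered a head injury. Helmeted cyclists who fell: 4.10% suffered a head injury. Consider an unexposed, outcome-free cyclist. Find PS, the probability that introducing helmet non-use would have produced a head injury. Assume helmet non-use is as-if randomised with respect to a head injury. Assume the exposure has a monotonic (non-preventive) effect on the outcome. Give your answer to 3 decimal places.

PS ≈ 0.034

p₁ = 0.074, p₀ = 0.041.
Under exogeneity and monotonicity, PS = (p₁ − p₀) / (1 − p₀).
PS = (0.074 − 0.041) / (1 − 0.041) = 0.033 / 0.959 ≈ 0.0344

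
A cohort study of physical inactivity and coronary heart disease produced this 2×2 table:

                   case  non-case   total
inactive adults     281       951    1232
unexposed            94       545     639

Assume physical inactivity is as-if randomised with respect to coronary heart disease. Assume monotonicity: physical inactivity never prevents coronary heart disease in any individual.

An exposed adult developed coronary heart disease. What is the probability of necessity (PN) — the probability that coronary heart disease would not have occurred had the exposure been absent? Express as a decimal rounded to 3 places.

p₁ = P(outcome | exposed) = 281/1232 = 0.22808
p₀ = P(outcome | unexposed) = 94/639 = 0.1471
Under exogeneity and monotonicity, PN = (p₁ − p₀) / p₁.
PN = (0.22808 − 0.1471) / 0.22808 = 0.08098 / 0.22808 ≈ 0.3550

PN ≈ 0.355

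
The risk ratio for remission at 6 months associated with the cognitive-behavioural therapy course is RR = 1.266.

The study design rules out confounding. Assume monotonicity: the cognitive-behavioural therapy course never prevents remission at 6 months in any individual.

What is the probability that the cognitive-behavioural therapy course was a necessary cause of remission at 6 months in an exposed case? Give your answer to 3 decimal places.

Under exogeneity and monotonicity, PN = (RR − 1) / RR = 1 − 1/RR.
PN = (1.266 − 1) / 1.266 = 0.266 / 1.266 ≈ 0.2101

PN ≈ 0.210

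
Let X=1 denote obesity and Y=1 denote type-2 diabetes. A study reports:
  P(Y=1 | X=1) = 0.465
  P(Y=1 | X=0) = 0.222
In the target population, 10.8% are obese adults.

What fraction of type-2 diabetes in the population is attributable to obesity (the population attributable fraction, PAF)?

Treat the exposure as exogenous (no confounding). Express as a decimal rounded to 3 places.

Let p₁ = 0.465, p₀ = 0.222.
Overall risk P(Y=1) = π·p₁ + (1−π)·p₀ = 0.108×0.465 + 0.892×0.222 = 0.24824.
Under exogeneity, PAF = [P(Y=1) − p₀] / P(Y=1).
PAF = (0.24824 − 0.222) / 0.24824 ≈ 0.1057

PAF ≈ 0.106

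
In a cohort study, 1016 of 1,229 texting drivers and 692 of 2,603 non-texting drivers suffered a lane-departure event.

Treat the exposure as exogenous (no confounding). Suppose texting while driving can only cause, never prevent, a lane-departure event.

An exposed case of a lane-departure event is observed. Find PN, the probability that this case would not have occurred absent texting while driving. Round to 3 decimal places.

p₁ = P(outcome | exposed) = 1016/1229 = 0.82669
p₀ = P(outcome | unexposed) = 692/2603 = 0.26585
Under exogeneity and monotonicity, PN = (p₁ − p₀) / p₁.
PN = (0.82669 − 0.26585) / 0.82669 = 0.56084 / 0.82669 ≈ 0.6784

PN ≈ 0.678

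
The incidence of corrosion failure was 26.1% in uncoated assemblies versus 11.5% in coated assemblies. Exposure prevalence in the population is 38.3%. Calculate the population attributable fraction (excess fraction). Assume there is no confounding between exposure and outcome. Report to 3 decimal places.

PAF ≈ 0.327

p₁ = 0.261, p₀ = 0.115.
Overall risk P(Y=1) = π·p₁ + (1−π)·p₀ = 0.383×0.261 + 0.617×0.115 = 0.17092.
Under exogeneity, PAF = [P(Y=1) − p₀] / P(Y=1).
PAF = (0.17092 − 0.115) / 0.17092 ≈ 0.3272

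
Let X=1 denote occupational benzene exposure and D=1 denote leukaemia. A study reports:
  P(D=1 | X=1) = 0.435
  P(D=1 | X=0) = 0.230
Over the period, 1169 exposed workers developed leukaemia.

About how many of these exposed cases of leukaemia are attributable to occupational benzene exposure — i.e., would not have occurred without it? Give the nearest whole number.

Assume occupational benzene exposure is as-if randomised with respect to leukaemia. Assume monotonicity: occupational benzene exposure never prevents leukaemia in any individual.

Let p₁ = 0.435, p₀ = 0.23.
PN = (p₁ − p₀)/p₁ = (0.435 − 0.23) / 0.435 ≈ 0.47126.
Attributable cases ≈ PN × (exposed cases) = 0.47126 × 1169 ≈ 550.91.

about 551 cases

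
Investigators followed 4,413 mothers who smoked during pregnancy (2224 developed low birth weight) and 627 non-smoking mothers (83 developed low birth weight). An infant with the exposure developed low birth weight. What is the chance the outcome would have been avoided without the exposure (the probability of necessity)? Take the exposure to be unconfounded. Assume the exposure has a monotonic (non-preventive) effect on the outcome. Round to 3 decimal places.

p₁ = P(outcome | exposed) = 2224/4413 = 0.50397
p₀ = P(outcome | unexposed) = 83/627 = 0.13238
Under exogeneity and monotonicity, PN = (p₁ − p₀) / p₁.
PN = (0.50397 − 0.13238) / 0.50397 = 0.37159 / 0.50397 ≈ 0.7373

PN ≈ 0.737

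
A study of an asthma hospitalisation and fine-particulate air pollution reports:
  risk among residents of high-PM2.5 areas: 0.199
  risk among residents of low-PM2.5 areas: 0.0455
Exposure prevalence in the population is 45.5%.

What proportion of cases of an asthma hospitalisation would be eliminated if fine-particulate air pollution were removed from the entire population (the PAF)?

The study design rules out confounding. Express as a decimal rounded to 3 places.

Let p₁ = 0.199, p₀ = 0.0455.
Overall risk P(Y=1) = π·p₁ + (1−π)·p₀ = 0.455×0.199 + 0.545×0.0455 = 0.11534.
Under exogeneity, PAF = [P(Y=1) − p₀] / P(Y=1).
PAF = (0.11534 − 0.0455) / 0.11534 ≈ 0.6055

PAF ≈ 0.606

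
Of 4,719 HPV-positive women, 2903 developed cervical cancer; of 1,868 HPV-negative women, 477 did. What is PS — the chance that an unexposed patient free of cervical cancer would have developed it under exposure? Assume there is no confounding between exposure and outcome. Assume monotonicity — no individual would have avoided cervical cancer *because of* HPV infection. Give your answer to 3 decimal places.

p₁ = P(outcome | exposed) = 2903/4719 = 0.61517
p₀ = P(outcome | unexposed) = 477/1868 = 0.25535
Under exogeneity and monotonicity, PS = (p₁ − p₀) / (1 − p₀).
PS = (0.61517 − 0.25535) / (1 − 0.25535) = 0.35982 / 0.74465 ≈ 0.4832

PS ≈ 0.483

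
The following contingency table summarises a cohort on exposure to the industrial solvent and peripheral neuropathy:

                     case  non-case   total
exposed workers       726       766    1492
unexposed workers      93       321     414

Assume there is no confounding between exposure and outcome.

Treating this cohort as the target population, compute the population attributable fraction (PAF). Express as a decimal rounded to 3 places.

p₁ = P(outcome | exposed) = 726/1492 = 0.4866
p₀ = P(outcome | unexposed) = 93/414 = 0.22464
Exposure prevalence π = 1492/1906 = 0.78279; overall risk P(Y=1) = 0.4297.
Under exogeneity, PAF = [P(Y=1) − p₀]/P(Y=1).
PAF = (0.4297 − 0.22464) / 0.4297 ≈ 0.4772

PAF ≈ 0.477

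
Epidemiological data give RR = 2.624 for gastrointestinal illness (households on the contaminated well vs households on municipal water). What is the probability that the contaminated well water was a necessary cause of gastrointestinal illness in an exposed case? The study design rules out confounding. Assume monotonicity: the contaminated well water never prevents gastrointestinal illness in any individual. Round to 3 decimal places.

Under exogeneity and monotonicity, PN = (RR − 1) / RR = 1 − 1/RR.
PN = (2.624 − 1) / 2.624 = 1.624 / 2.624 ≈ 0.6189

PN ≈ 0.619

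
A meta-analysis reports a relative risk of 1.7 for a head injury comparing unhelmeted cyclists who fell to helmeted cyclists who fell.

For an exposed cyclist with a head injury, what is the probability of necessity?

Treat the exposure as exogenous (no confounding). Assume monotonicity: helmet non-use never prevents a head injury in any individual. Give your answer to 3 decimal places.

PN ≈ 0.412

Under exogeneity and monotonicity, PN = (RR − 1) / RR = 1 − 1/RR.
PN = (1.7 − 1) / 1.7 = 0.7 / 1.7 ≈ 0.4118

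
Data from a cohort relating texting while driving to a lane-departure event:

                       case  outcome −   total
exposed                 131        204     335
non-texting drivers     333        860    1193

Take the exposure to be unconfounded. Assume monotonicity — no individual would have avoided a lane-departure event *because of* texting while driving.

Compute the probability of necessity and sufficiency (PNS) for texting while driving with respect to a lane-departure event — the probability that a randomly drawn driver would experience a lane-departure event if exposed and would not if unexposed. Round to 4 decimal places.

p₁ = P(outcome | exposed) = 131/335 = 0.39104
p₀ = P(outcome | unexposed) = 333/1193 = 0.27913
Under exogeneity and monotonicity, PNS = p₁ − p₀.
PNS = 0.39104 − 0.27913 = 0.11192

PNS ≈ 0.1119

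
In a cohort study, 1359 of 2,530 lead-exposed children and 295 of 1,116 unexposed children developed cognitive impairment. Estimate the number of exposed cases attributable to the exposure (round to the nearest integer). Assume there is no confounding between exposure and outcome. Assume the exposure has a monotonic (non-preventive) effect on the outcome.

p₁ = P(outcome | exposed) = 1359/2530 = 0.53715
p₀ = P(outcome | unexposed) = 295/1116 = 0.26434
PN = (p₁ − p₀)/p₁ = (0.53715 − 0.26434) / 0.53715 ≈ 0.50789.
Attributable cases ≈ PN × (exposed cases) = 0.50789 × 1359 ≈ 690.23.

about 690 cases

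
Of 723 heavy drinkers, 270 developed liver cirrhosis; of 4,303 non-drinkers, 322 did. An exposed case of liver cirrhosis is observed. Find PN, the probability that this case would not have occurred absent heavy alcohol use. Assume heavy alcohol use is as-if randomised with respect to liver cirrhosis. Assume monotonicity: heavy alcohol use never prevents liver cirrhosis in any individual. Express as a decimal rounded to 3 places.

p₁ = P(outcome | exposed) = 270/723 = 0.37344
p₀ = P(outcome | unexposed) = 322/4303 = 0.074832
Under exogeneity and monotonicity, PN = (p₁ − p₀) / p₁.
PN = (0.37344 − 0.074832) / 0.37344 = 0.29861 / 0.37344 ≈ 0.7996

PN ≈ 0.800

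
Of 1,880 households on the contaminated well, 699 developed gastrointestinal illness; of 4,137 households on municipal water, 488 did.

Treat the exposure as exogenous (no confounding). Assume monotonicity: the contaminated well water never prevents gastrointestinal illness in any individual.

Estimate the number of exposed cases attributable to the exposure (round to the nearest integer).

about 477 cases

p₁ = P(outcome | exposed) = 699/1880 = 0.37181
p₀ = P(outcome | unexposed) = 488/4137 = 0.11796
PN = (p₁ − p₀)/p₁ = (0.37181 − 0.11796) / 0.37181 ≈ 0.68274.
Attributable cases ≈ PN × (exposed cases) = 0.68274 × 699 ≈ 477.24.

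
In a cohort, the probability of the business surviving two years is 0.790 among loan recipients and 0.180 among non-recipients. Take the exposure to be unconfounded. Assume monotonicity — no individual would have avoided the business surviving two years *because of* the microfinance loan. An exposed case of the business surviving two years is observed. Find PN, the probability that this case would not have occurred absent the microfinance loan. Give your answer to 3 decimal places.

Let p₁ = 0.79, p₀ = 0.18.
Under exogeneity and monotonicity, PN = (p₁ − p₀) / p₁.
PN = (0.79 − 0.18) / 0.79 = 0.61 / 0.79 ≈ 0.7722

PN ≈ 0.772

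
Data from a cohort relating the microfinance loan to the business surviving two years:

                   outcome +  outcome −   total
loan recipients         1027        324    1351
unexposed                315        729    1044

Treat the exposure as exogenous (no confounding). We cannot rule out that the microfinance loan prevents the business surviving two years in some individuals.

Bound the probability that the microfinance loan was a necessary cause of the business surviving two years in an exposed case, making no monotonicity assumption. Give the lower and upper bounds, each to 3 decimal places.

p₁ = P(outcome | exposed) = 1027/1351 = 0.76018
p₀ = P(outcome | unexposed) = 315/1044 = 0.30172
Under exogeneity alone the bounds on PN are max{0,(p₁−p₀)/p₁} ≤ PN ≤ min{1,(1−p₀)/p₁}.
  lower = (p₁ − p₀)/p₁ = 0.45845 / 0.76018 ≈ 0.6031
  upper = min{1, (1 − p₀)/p₁} = 0.69828 / 0.76018 ≈ 0.9186

0.603 ≤ PN ≤ 0.919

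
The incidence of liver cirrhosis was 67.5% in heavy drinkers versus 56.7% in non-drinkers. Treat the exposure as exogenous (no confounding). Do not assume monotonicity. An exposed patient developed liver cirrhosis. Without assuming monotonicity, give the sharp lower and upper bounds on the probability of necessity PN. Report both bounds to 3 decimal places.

0.160 ≤ PN ≤ 0.641

p₁ = 0.675, p₀ = 0.567.
Under exogeneity alone the bounds on PN are max{0,(p₁−p₀)/p₁} ≤ PN ≤ min{1,(1−p₀)/p₁}.
  lower = (p₁ − p₀)/p₁ = 0.108 / 0.675 ≈ 0.1600
  upper = min{1, (1 − p₀)/p₁} = 0.433 / 0.675 ≈ 0.6415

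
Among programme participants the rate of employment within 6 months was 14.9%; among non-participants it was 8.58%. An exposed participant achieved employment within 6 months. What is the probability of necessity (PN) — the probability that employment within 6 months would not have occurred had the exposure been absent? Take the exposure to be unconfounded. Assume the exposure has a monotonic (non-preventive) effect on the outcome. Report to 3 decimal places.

p₁ = 0.149, p₀ = 0.0858.
Under exogeneity and monotonicity, PN = (p₁ − p₀) / p₁.
PN = (0.149 − 0.0858) / 0.149 = 0.0632 / 0.149 ≈ 0.4242

PN ≈ 0.424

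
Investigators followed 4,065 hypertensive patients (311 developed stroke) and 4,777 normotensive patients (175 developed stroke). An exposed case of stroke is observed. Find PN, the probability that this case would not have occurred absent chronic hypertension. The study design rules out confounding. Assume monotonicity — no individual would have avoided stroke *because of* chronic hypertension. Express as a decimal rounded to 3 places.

PN ≈ 0.521

p₁ = P(outcome | exposed) = 311/4065 = 0.076507
p₀ = P(outcome | unexposed) = 175/4777 = 0.036634
Under exogeneity and monotonicity, PN = (p₁ − p₀) / p₁.
PN = (0.076507 − 0.036634) / 0.076507 = 0.039873 / 0.076507 ≈ 0.5212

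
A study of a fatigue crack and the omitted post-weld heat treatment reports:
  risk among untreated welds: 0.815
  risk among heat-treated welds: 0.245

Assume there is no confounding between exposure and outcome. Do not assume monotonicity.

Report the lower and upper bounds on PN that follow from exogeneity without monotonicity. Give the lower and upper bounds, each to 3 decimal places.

0.699 ≤ PN ≤ 0.926

Let p₁ = 0.815, p₀ = 0.245.
Under exogeneity alone the bounds on PN are max{0,(p₁−p₀)/p₁} ≤ PN ≤ min{1,(1−p₀)/p₁}.
  lower = (p₁ − p₀)/p₁ = 0.57 / 0.815 ≈ 0.6994
  upper = min{1, (1 − p₀)/p₁} = 0.755 / 0.815 ≈ 0.9264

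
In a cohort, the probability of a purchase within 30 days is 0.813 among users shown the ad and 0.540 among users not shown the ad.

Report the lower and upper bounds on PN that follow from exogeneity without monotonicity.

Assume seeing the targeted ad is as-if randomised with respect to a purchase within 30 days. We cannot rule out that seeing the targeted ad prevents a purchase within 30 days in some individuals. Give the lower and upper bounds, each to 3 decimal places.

0.336 ≤ PN ≤ 0.566

Let p₁ = 0.813, p₀ = 0.54.
Under exogeneity alone the bounds on PN are max{0,(p₁−p₀)/p₁} ≤ PN ≤ min{1,(1−p₀)/p₁}.
  lower = (p₁ − p₀)/p₁ = 0.273 / 0.813 ≈ 0.3358
  upper = min{1, (1 − p₀)/p₁} = 0.46 / 0.813 ≈ 0.5658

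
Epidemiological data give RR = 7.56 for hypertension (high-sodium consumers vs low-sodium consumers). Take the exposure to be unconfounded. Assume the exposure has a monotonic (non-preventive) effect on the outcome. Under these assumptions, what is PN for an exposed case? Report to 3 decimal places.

PN ≈ 0.868

Under exogeneity and monotonicity, PN = (RR − 1) / RR = 1 − 1/RR.
PN = (7.56 − 1) / 7.56 = 6.56 / 7.56 ≈ 0.8677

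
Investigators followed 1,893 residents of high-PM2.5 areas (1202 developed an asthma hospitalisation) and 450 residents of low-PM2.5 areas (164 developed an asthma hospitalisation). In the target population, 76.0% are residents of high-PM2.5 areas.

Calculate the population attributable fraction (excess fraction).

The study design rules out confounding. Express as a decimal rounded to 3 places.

PAF ≈ 0.361

p₁ = P(outcome | exposed) = 1202/1893 = 0.63497
p₀ = P(outcome | unexposed) = 164/450 = 0.36444
Overall risk P(Y=1) = π·p₁ + (1−π)·p₀ = 0.76×0.63497 + 0.24×0.36444 = 0.57004.
Under exogeneity, PAF = [P(Y=1) − p₀] / P(Y=1).
PAF = (0.57004 − 0.36444) / 0.57004 ≈ 0.3607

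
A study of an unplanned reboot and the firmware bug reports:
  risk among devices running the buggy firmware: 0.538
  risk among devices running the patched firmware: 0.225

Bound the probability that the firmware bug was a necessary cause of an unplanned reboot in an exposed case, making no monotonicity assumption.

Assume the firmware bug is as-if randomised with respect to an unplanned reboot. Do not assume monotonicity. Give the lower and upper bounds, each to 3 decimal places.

0.582 ≤ PN ≤ 1.000

Let p₁ = 0.538, p₀ = 0.225.
Under exogeneity alone the bounds on PN are max{0,(p₁−p₀)/p₁} ≤ PN ≤ min{1,(1−p₀)/p₁}.
  lower = (p₁ − p₀)/p₁ = 0.313 / 0.538 ≈ 0.5818
  upper = min{1, (1 − p₀)/p₁} = 0.775 / 0.538 ≈ 1.4405 → capped at 1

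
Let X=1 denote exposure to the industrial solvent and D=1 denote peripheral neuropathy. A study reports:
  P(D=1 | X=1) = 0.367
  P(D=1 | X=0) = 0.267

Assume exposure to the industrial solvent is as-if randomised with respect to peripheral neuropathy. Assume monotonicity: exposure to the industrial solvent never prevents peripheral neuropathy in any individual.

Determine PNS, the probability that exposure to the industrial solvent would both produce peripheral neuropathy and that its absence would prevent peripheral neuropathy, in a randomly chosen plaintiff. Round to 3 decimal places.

PNS ≈ 0.100

Let p₁ = 0.367, p₀ = 0.267.
Under exogeneity and monotonicity, PNS = p₁ − p₀.
PNS = 0.367 − 0.267 = 0.1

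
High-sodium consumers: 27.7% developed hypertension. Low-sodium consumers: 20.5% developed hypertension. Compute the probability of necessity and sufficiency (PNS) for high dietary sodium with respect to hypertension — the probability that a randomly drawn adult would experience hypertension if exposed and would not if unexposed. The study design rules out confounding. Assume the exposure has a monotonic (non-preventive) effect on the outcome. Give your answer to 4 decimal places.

p₁ = 0.277, p₀ = 0.205.
Under exogeneity and monotonicity, PNS = p₁ − p₀.
PNS = 0.277 − 0.205 = 0.072

PNS ≈ 0.0720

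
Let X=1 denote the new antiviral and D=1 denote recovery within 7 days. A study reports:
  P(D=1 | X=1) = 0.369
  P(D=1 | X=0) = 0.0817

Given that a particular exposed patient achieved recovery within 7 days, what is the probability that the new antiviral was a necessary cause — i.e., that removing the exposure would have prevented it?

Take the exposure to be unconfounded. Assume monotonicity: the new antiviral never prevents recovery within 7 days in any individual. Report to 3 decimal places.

Let p₁ = 0.369, p₀ = 0.0817.
Under exogeneity and monotonicity, PN = (p₁ − p₀) / p₁.
PN = (0.369 − 0.0817) / 0.369 = 0.2873 / 0.369 ≈ 0.7786

PN ≈ 0.779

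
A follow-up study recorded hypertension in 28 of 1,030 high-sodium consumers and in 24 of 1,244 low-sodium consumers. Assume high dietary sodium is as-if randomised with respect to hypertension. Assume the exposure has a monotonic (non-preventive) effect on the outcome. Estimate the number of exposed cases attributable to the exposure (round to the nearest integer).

about 8 cases

p₁ = P(outcome | exposed) = 28/1030 = 0.027184
p₀ = P(outcome | unexposed) = 24/1244 = 0.019293
PN = (p₁ − p₀)/p₁ = (0.027184 − 0.019293) / 0.027184 ≈ 0.29031.
Attributable cases ≈ PN × (exposed cases) = 0.29031 × 28 ≈ 8.13.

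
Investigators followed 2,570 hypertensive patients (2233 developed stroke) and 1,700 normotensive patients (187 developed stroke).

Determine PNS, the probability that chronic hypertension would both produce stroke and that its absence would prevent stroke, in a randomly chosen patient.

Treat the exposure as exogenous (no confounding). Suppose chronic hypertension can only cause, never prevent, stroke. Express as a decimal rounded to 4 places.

PNS ≈ 0.7589

p₁ = P(outcome | exposed) = 2233/2570 = 0.86887
p₀ = P(outcome | unexposed) = 187/1700 = 0.11
Under exogeneity and monotonicity, PNS = p₁ − p₀.
PNS = 0.86887 − 0.11 = 0.75887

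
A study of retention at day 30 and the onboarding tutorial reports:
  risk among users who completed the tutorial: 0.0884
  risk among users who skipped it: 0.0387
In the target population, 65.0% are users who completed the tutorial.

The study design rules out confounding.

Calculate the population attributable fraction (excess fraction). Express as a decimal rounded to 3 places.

Let p₁ = 0.0884, p₀ = 0.0387.
Overall risk P(Y=1) = π·p₁ + (1−π)·p₀ = 0.65×0.0884 + 0.35×0.0387 = 0.071005.
Under exogeneity, PAF = [P(Y=1) − p₀] / P(Y=1).
PAF = (0.071005 − 0.0387) / 0.071005 ≈ 0.4550

PAF ≈ 0.455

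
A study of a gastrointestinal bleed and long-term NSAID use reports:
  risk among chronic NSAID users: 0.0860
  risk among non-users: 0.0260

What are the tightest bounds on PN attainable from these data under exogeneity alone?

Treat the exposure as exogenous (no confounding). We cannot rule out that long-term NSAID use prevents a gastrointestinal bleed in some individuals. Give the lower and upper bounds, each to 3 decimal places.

0.698 ≤ PN ≤ 1.000

Let p₁ = 0.086, p₀ = 0.026.
Under exogeneity alone the bounds on PN are max{0,(p₁−p₀)/p₁} ≤ PN ≤ min{1,(1−p₀)/p₁}.
  lower = (p₁ − p₀)/p₁ = 0.06 / 0.086 ≈ 0.6977
  upper = min{1, (1 − p₀)/p₁} = 0.974 / 0.086 ≈ 11.3256 → capped at 1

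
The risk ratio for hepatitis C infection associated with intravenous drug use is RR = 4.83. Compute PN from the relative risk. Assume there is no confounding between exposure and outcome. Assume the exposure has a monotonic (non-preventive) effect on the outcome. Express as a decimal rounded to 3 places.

PN ≈ 0.793

Under exogeneity and monotonicity, PN = (RR − 1) / RR = 1 − 1/RR.
PN = (4.83 − 1) / 4.83 = 3.83 / 4.83 ≈ 0.7930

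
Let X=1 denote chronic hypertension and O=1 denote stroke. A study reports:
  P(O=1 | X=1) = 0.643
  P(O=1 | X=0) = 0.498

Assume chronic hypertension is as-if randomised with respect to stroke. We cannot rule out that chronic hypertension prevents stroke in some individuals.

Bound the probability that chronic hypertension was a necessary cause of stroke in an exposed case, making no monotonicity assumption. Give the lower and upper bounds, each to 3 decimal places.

Let p₁ = 0.643, p₀ = 0.498.
Under exogeneity alone the bounds on PN are max{0,(p₁−p₀)/p₁} ≤ PN ≤ min{1,(1−p₀)/p₁}.
  lower = (p₁ − p₀)/p₁ = 0.145 / 0.643 ≈ 0.2255
  upper = min{1, (1 − p₀)/p₁} = 0.502 / 0.643 ≈ 0.7807

0.226 ≤ PN ≤ 0.781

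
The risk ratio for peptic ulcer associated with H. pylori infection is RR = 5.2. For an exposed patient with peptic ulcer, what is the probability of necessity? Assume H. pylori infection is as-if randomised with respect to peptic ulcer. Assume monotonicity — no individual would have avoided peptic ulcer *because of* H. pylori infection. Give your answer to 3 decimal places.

Under exogeneity and monotonicity, PN = (RR − 1) / RR = 1 − 1/RR.
PN = (5.2 − 1) / 5.2 = 4.2 / 5.2 ≈ 0.8077

PN ≈ 0.808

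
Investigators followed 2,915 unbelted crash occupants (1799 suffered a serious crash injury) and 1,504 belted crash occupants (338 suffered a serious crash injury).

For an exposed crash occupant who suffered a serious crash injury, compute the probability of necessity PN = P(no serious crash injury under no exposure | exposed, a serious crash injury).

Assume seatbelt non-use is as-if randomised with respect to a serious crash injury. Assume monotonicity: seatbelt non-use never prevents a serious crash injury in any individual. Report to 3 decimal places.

PN ≈ 0.636

p₁ = P(outcome | exposed) = 1799/2915 = 0.61715
p₀ = P(outcome | unexposed) = 338/1504 = 0.22473
Under exogeneity and monotonicity, PN = (p₁ − p₀) / p₁.
PN = (0.61715 − 0.22473) / 0.61715 = 0.39242 / 0.61715 ≈ 0.6359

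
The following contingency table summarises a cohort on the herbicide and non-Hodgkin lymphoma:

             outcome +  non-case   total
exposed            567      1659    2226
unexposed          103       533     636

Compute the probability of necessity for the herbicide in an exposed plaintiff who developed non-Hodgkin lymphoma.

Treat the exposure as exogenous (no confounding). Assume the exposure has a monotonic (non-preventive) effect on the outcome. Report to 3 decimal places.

PN ≈ 0.364

p₁ = P(outcome | exposed) = 567/2226 = 0.25472
p₀ = P(outcome | unexposed) = 103/636 = 0.16195
Under exogeneity and monotonicity, PN = (p₁ − p₀)/p₁.
PN = (0.25472 − 0.16195) / 0.25472 ≈ 0.3642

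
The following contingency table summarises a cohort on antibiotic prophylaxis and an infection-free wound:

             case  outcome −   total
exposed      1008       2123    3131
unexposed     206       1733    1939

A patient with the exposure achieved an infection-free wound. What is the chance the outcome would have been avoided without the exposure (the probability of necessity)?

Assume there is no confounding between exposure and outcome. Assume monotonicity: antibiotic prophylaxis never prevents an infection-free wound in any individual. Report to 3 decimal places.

p₁ = P(outcome | exposed) = 1008/3131 = 0.32194
p₀ = P(outcome | unexposed) = 206/1939 = 0.10624
Under exogeneity and monotonicity, PN = (p₁ − p₀) / p₁.
PN = (0.32194 − 0.10624) / 0.32194 = 0.2157 / 0.32194 ≈ 0.6700

PN ≈ 0.670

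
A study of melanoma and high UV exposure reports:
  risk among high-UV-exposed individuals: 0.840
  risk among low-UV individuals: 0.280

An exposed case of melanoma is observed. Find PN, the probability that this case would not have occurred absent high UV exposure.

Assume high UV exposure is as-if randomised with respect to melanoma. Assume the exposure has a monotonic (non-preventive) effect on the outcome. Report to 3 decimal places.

PN ≈ 0.667

Let p₁ = 0.84, p₀ = 0.28.
Under exogeneity and monotonicity, PN = (p₁ − p₀) / p₁.
PN = (0.84 − 0.28) / 0.84 = 0.56 / 0.84 ≈ 0.6667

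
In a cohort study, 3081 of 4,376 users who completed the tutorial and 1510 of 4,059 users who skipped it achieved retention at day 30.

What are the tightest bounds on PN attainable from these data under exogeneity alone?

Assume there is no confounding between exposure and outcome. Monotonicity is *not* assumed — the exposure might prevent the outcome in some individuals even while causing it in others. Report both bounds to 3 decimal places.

0.472 ≤ PN ≤ 0.892

p₁ = P(outcome | exposed) = 3081/4376 = 0.70407
p₀ = P(outcome | unexposed) = 1510/4059 = 0.37201
Under exogeneity alone the bounds on PN are max{0,(p₁−p₀)/p₁} ≤ PN ≤ min{1,(1−p₀)/p₁}.
  lower = (p₁ − p₀)/p₁ = 0.33205 / 0.70407 ≈ 0.4716
  upper = min{1, (1 − p₀)/p₁} = 0.62799 / 0.70407 ≈ 0.8919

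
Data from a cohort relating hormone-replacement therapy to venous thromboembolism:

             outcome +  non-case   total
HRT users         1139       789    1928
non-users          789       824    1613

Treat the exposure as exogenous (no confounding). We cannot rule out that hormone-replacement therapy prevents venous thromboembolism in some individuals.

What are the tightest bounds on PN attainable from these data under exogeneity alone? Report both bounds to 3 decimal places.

p₁ = P(outcome | exposed) = 1139/1928 = 0.59077
p₀ = P(outcome | unexposed) = 789/1613 = 0.48915
Under exogeneity alone the bounds on PN are max{0,(p₁−p₀)/p₁} ≤ PN ≤ min{1,(1−p₀)/p₁}.
  lower = (p₁ − p₀)/p₁ = 0.10162 / 0.59077 ≈ 0.1720
  upper = min{1, (1 − p₀)/p₁} = 0.51085 / 0.59077 ≈ 0.8647

0.172 ≤ PN ≤ 0.865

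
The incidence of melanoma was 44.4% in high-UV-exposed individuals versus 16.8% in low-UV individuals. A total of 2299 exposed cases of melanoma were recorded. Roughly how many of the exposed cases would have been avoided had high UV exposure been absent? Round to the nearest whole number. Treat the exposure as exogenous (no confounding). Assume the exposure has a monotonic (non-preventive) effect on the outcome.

about 1429 cases

p₁ = 0.444, p₀ = 0.168.
PN = (p₁ − p₀)/p₁ = (0.444 − 0.168) / 0.444 ≈ 0.62162.
Attributable cases ≈ PN × (exposed cases) = 0.62162 × 2299 ≈ 1429.11.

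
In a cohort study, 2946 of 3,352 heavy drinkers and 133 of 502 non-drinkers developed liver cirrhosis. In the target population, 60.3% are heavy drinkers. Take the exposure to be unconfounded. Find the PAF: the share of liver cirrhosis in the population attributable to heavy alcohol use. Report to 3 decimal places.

PAF ≈ 0.583

p₁ = P(outcome | exposed) = 2946/3352 = 0.87888
p₀ = P(outcome | unexposed) = 133/502 = 0.26494
Overall risk P(Y=1) = π·p₁ + (1−π)·p₀ = 0.603×0.87888 + 0.397×0.26494 = 0.63514.
Under exogeneity, PAF = [P(Y=1) − p₀] / P(Y=1).
PAF = (0.63514 − 0.26494) / 0.63514 ≈ 0.5829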